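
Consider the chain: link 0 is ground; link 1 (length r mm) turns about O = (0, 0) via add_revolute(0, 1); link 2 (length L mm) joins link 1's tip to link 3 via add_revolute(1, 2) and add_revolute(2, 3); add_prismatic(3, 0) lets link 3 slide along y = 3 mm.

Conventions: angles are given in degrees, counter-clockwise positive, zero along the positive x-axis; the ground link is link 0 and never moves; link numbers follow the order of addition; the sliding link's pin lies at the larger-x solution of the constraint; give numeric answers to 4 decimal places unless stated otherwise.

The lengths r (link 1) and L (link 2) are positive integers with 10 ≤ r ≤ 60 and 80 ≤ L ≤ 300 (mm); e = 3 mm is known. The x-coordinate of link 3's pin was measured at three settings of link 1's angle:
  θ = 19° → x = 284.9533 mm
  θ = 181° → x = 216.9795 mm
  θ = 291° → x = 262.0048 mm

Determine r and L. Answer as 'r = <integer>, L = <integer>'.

constraint per measurement: (x − r cos θ)² + (r sin θ − e)² = L²
subtracting the θ₁ and θ₂ equations cancels the r² and L² terms:
r = (x₁² − x₂²) / (2[(x₁cos θ₁ + e sin θ₁) − (x₂cos θ₂ + e sin θ₂)]) = 35.0000 → r = 35
L² = (x₁ − r cos θ₁)² + (r sin θ₁ − e)² = 63504.0092 → L = 252.0000 → L = 252
check at θ₃=291°: x = 262.0048 (printed 262.0048) ✓

r = 35, L = 252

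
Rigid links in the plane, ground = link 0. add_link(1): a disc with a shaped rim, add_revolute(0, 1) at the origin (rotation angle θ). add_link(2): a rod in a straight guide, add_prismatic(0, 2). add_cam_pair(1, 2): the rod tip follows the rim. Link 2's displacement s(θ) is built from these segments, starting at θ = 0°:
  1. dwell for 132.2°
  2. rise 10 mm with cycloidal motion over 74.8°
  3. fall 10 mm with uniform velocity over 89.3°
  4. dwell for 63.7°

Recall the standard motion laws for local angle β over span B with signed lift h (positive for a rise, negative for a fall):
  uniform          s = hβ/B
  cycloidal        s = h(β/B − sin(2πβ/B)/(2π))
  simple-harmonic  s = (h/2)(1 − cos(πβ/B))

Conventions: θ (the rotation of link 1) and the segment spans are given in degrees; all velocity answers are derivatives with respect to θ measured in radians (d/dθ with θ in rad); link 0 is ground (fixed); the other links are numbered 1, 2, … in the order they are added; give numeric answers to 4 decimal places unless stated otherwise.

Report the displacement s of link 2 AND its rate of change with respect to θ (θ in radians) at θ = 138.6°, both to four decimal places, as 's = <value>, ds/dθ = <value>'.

segment 1 (0° to 132.2°, dwell): s unchanged at 0.0000
θ = 138.6° falls in segment 2 (132.2° to 207°, cycloidal, h = 10): β = 138.6 − 132.2 = 6.4°, B = 74.8°; Δs = 10·(0.0856 − sin(2π·0.0856)/(2π)) = 0.0406; s = 0.0000 + 0.0406 = 0.0406
velocity in seg [132.2°–207°] (cycloidal), θ in radians: β = 6.4° = 0.1117 rad, B = 74.8° = 1.3055 rad; ds/dθ = (h/B)(1 − cos(2πβ/B)) = (10/1.3055)(1 − cos(2π·0.0856)) = 1.080494 mm/rad

s = 0.0406, ds/dθ = 1.0805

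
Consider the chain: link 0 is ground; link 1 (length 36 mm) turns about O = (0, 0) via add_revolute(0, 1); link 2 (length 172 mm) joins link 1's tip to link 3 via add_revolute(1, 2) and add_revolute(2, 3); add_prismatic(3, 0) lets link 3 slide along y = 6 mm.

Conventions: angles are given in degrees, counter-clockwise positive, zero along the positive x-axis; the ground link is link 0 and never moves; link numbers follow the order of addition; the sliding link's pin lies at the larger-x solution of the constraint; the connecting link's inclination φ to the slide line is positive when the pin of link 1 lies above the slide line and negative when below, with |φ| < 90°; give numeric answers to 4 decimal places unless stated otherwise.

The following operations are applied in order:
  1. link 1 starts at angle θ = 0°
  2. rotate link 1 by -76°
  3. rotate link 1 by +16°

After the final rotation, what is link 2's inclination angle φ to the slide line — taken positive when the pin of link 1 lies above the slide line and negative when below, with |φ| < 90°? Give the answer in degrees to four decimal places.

geometry: r = 36 mm, L = 172 mm, e = 6 mm; θ starts at 0°
rotate link 1 by -76°: θ ← 0° -76° = -76°
rotate link 1 by +16°: θ ← -76° +16° = -60°
h = r sin θ − e = -31.176915 − 6 = -37.176915
sin φ = h / L = -37.176915 / 172 = -0.21614485
φ = arcsin(-0.21614485) = -12.482702°

-12.4827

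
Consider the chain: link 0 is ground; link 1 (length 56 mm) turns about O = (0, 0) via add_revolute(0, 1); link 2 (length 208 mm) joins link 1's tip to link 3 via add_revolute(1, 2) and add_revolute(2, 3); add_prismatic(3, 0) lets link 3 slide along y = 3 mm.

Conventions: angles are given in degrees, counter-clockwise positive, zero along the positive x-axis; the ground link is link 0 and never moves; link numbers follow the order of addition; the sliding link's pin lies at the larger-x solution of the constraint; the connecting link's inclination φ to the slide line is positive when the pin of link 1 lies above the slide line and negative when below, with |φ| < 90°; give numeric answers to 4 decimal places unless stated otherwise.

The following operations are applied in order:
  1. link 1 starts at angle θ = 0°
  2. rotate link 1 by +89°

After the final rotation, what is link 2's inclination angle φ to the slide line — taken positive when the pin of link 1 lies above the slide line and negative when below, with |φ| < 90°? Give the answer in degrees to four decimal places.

geometry: r = 56 mm, L = 208 mm, e = 3 mm; θ starts at 0°
rotate link 1 by +89°: θ ← 0° +89° = 89°
h = r sin θ − e = 55.991471 − 3 = 52.991471
sin φ = h / L = 52.991471 / 208 = 0.25476669
φ = arcsin(0.25476669) = 14.759761°

14.7598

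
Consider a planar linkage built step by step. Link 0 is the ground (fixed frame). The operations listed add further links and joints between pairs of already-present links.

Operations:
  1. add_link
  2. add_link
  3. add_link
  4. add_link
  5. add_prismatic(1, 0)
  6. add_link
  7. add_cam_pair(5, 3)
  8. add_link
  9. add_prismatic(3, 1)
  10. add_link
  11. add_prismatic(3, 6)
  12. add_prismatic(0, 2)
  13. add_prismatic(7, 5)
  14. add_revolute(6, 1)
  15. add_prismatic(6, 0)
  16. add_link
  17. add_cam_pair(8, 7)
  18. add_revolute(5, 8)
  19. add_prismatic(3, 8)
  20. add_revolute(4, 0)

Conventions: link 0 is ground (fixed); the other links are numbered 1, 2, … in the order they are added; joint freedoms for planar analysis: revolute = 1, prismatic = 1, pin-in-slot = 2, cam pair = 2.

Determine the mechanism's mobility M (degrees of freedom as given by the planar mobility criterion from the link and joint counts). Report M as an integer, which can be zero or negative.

L=1 J1=0 J2=0
add link → L=2 J1=0 J2=0
add link → L=3 J1=0 J2=0
add link → L=4 J1=0 J2=0
add link → L=5 J1=0 J2=0
P@1,0 dof=1 J1 → L=5 J1=1 J2=0
add link → L=6 J1=1 J2=0
C@5,3 dof=2 J2 → L=6 J1=1 J2=1
add link → L=7 J1=1 J2=1
P@3,1 dof=1 J1 → L=7 J1=2 J2=1
add link → L=8 J1=2 J2=1
P@3,6 dof=1 J1 → L=8 J1=3 J2=1
P@0,2 dof=1 J1 → L=8 J1=4 J2=1
P@7,5 dof=1 J1 → L=8 J1=5 J2=1
R@6,1 dof=1 J1 → L=8 J1=6 J2=1
P@6,0 dof=1 J1 → L=8 J1=7 J2=1
add link → L=9 J1=7 J2=1
C@8,7 dof=2 J2 → L=9 J1=7 J2=2
R@5,8 dof=1 J1 → L=9 J1=8 J2=2
P@3,8 dof=1 J1 → L=9 J1=9 J2=2
R@4,0 dof=1 J1 → L=9 J1=10 J2=2
M=3(L−1)−2J1−J2=3·8−2·10−2=2

M = 2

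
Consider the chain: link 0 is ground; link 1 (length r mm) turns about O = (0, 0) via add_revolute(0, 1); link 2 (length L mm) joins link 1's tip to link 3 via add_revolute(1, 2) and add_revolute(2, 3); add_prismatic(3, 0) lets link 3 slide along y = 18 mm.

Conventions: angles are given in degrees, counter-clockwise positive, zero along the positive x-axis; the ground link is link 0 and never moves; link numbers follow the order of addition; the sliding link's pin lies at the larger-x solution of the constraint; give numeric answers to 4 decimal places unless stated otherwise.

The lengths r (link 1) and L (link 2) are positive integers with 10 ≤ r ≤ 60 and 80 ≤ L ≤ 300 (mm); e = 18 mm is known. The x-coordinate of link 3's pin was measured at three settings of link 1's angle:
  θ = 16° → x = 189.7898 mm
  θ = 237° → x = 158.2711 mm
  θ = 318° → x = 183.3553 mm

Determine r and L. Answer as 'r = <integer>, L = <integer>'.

constraint per measurement: (x − r cos θ)² + (r sin θ − e)² = L²
subtracting the θ₁ and θ₂ equations cancels the r² and L² terms:
r = (x₁² − x₂²) / (2[(x₁cos θ₁ + e sin θ₁) − (x₂cos θ₂ + e sin θ₂)]) = 19.0000 → r = 19
L² = (x₁ − r cos θ₁)² + (r sin θ₁ − e)² = 29584.0010 → L = 172.0000 → L = 172
check at θ₃=318°: x = 183.3553 (printed 183.3553) ✓

r = 19, L = 172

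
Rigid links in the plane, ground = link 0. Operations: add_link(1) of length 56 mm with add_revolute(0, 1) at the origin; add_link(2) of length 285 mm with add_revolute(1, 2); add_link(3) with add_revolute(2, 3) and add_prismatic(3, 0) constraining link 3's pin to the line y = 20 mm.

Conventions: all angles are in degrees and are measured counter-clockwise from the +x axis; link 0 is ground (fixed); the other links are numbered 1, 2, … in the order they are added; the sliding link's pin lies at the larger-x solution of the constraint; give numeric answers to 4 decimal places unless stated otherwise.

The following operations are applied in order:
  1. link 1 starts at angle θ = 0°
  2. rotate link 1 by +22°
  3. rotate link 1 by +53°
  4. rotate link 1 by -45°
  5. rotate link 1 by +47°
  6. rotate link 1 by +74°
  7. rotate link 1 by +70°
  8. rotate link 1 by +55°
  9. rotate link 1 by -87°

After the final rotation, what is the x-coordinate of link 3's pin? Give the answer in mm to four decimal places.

geometry: r = 56 mm, L = 285 mm, e = 20 mm; θ starts at 0°
rotate link 1 by +22°: θ ← 0° +22° = 22°
rotate link 1 by +53°: θ ← 22° +53° = 75°
rotate link 1 by -45°: θ ← 75° -45° = 30°
rotate link 1 by +47°: θ ← 30° +47° = 77°
rotate link 1 by +74°: θ ← 77° +74° = 151°
rotate link 1 by +70°: θ ← 151° +70° = 221°
rotate link 1 by +55°: θ ← 221° +55° = 276°
rotate link 1 by -87°: θ ← 276° -87° = 189°
crank pin P = (r cos θ, r sin θ) = (-55.310547, -8.760330)
h = r sin θ − e = -8.760330 − 20 = -28.760330
x = r cos θ + √(L² − h²) = -55.310547 + 283.545135 = 228.234588

228.2346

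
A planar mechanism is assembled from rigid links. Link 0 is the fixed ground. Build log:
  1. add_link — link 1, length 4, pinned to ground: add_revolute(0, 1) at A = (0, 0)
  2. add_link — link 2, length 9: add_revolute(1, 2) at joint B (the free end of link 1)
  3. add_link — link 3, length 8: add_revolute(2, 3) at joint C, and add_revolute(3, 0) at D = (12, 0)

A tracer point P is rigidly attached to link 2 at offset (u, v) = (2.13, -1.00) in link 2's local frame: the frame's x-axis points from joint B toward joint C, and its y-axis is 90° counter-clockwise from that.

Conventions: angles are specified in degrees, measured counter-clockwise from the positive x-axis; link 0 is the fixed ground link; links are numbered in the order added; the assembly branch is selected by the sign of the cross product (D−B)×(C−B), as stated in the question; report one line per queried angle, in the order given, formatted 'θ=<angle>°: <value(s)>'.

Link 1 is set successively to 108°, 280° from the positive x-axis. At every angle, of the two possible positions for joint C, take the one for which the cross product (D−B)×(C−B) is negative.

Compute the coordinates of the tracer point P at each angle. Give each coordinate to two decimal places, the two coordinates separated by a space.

A=(0,0), D=(12.00,0)
θ=108°: B = A + 4.00·(cos108°, sin108°) = (-1.2361, 3.8042)
θ=108°: |BD| = 13.7719
θ=108°: circle(B,9.00) ∩ circle(D,8.00): a=7.5032, h=4.9702
θ=108°:   candidates: C₊=(7.3481,6.5084) cross=68.449; C₋=(4.6022,-3.0452) cross=-68.449
θ=108°:   branch - wants cross < 0 → take C=(4.6022,-3.0452) (cross=-68.449)
θ=108°: ex = (C−B)/|BC| = (0.6487,-0.7610); ey = (0.7610,0.6487)
θ=108°: P = B + 2.13·ex + -1.00·ey = (-0.6154,1.5345)
θ=280°: B = A + 4.00·(cos280°, sin280°) = (0.6946, -3.9392)
θ=280°: |BD| = 11.9720
θ=280°: circle(B,9.00) ∩ circle(D,8.00): a=6.6960, h=6.0136
θ=280°:   candidates: C₊=(5.0391,3.9428) cross=71.995; C₋=(8.9964,-7.4148) cross=-71.995
θ=280°:   branch - wants cross < 0 → take C=(8.9964,-7.4148) (cross=-71.995)
θ=280°: ex = (C−B)/|BC| = (0.9224,-0.3862); ey = (0.3862,0.9224)
θ=280°: P = B + 2.13·ex + -1.00·ey = (2.2732,-5.6842)

θ=108°: -0.62 1.53
θ=280°: 2.27 -5.68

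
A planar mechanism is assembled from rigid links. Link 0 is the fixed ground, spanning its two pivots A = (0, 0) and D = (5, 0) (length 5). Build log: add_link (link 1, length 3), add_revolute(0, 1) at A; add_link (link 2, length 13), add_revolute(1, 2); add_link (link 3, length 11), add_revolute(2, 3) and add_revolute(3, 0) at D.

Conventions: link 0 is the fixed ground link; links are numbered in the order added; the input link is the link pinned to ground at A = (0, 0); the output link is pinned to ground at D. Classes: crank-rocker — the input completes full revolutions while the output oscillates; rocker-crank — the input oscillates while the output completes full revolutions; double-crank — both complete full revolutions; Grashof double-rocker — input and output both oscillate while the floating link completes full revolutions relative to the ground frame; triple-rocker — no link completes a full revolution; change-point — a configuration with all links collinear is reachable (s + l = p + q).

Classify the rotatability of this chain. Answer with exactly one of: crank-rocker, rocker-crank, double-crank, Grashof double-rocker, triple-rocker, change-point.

lengths: ground=5, input=3, coupler=13, output=11
sorted: s=3 (shortest), l=13 (longest), p+q=16
s + l = 16 vs p + q = 16
s + l = p + q → change-point (collinear configuration reachable)

change-point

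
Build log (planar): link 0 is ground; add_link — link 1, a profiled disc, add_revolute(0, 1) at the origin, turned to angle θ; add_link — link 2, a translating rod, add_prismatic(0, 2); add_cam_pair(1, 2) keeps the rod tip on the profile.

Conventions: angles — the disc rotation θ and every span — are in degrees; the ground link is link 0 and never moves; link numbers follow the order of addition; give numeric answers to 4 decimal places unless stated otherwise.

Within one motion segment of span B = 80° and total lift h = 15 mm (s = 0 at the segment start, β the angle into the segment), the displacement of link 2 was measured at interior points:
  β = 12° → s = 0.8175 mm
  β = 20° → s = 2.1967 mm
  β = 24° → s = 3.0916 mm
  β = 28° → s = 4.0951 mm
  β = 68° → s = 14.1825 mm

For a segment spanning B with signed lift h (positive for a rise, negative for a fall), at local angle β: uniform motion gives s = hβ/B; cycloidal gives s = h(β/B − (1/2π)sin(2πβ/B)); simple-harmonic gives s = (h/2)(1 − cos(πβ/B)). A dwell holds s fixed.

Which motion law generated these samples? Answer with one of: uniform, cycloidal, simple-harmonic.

candidates at β/B = r: uniform s = h·r (linear in β); cycloidal s = h·(r − sin(2πr)/(2π)); simple-harmonic s = (h/2)(1 − cos(πr))
β=12°: printed 0.8175 | uniform 2.2500, cycloidal 0.3186, simple-harmonic 0.8175
β=20°: printed 2.1967 | uniform 3.7500, cycloidal 1.3627, simple-harmonic 2.1967
β=24°: printed 3.0916 | uniform 4.5000, cycloidal 2.2295, simple-harmonic 3.0916
β=28°: printed 4.0951 | uniform 5.2500, cycloidal 3.3186, simple-harmonic 4.0951
β=68°: printed 14.1825 | uniform 12.7500, cycloidal 14.6814, simple-harmonic 14.1825
only one law matches every sample → simple-harmonic

simple-harmonic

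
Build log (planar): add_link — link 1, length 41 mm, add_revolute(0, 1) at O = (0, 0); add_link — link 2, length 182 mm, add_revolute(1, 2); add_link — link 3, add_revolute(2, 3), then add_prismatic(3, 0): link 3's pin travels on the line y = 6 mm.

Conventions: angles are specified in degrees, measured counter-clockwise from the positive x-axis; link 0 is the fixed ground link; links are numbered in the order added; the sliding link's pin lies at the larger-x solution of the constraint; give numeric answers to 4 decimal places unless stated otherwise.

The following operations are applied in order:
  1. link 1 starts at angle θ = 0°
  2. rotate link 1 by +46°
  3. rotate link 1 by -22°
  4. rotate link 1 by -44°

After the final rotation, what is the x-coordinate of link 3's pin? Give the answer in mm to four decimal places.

geometry: r = 41 mm, L = 182 mm, e = 6 mm; θ starts at 0°
rotate link 1 by +46°: θ ← 0° +46° = 46°
rotate link 1 by -22°: θ ← 46° -22° = 24°
rotate link 1 by -44°: θ ← 24° -44° = -20°
crank pin P = (r cos θ, r sin θ) = (38.527397, -14.022826)
h = r sin θ − e = -14.022826 − 6 = -20.022826
x = r cos θ + √(L² − h²) = 38.527397 + 180.895236 = 219.422634

219.4226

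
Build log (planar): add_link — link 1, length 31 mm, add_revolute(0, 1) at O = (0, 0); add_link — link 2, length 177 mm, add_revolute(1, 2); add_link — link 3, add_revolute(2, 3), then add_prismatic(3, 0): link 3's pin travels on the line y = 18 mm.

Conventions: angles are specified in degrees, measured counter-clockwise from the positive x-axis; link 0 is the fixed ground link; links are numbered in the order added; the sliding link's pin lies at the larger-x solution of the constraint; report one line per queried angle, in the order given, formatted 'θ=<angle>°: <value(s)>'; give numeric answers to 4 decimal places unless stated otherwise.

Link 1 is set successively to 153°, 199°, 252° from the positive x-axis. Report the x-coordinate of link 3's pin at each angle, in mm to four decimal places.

geometry: r = 31 mm, L = 177 mm, e = 18 mm
θ=153°: crank pin P = (r cos θ, r sin θ) = (-27.621202, 14.073705)
θ=153°: h = r sin θ − e = 14.073705 − 18 = -3.926295
θ=153°: x = r cos θ + √(L² − h²) = -27.621202 + 176.956447 = 149.335245
θ=199°: crank pin P = (r cos θ, r sin θ) = (-29.311076, -10.092613)
θ=199°: h = r sin θ − e = -10.092613 − 18 = -28.092613
θ=199°: x = r cos θ + √(L² − h²) = -29.311076 + 174.756416 = 145.445341
θ=252°: crank pin P = (r cos θ, r sin θ) = (-9.579527, -29.482752)
θ=252°: h = r sin θ − e = -29.482752 − 18 = -47.482752
θ=252°: x = r cos θ + √(L² − h²) = -9.579527 + 170.512135 = 160.932608

θ=153°: 149.3352
θ=199°: 145.4453
θ=252°: 160.9326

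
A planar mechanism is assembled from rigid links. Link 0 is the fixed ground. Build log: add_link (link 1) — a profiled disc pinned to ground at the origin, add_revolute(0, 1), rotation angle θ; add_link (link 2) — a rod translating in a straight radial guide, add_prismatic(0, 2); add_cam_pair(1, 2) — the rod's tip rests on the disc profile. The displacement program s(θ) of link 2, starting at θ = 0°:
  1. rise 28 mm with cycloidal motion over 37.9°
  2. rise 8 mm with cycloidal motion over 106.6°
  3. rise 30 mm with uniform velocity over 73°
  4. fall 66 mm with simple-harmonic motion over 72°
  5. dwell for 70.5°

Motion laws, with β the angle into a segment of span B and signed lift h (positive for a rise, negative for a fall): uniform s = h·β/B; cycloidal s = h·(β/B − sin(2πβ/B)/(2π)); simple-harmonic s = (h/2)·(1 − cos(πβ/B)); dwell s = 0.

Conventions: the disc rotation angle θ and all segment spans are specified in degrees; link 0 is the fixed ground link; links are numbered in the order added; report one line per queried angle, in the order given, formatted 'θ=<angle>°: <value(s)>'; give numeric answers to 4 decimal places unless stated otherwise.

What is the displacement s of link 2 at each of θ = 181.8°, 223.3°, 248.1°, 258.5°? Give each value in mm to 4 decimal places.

seg 1 [0°–37.9°] cycloidal, h=28: full span → s += 28 → s = 28.0000
seg 2 [37.9°–144.5°] cycloidal, h=8: full span → s += 8 → s = 36.0000
seg 3 [144.5°–217.5°] uniform, h=30: θ=181.8° here. β=37.3, B=73. 30·37.3/73 = 15.3288 → s = 51.3288
seg 3 [144.5°–217.5°] uniform, h=30: full span → s += 30 → s = 66.0000
seg 4 [217.5°–289.5°] simple-harmonic, h=-66: θ=223.3° here. β=5.8, B=72. -66/2·(1 − cos(π·0.0806)) = -1.0511 → s = 64.9489
seg 4 [217.5°–289.5°] simple-harmonic, h=-66: θ=248.1° here. β=30.6, B=72. -66/2·(1 − cos(π·0.4250)) = -25.2963 → s = 40.7037
seg 4 [217.5°–289.5°] simple-harmonic, h=-66: θ=258.5° here. β=41, B=72. -66/2·(1 − cos(π·0.5694)) = -40.1425 → s = 25.8575

θ=181.8°: 51.3288
θ=223.3°: 64.9489
θ=248.1°: 40.7037
θ=258.5°: 25.8575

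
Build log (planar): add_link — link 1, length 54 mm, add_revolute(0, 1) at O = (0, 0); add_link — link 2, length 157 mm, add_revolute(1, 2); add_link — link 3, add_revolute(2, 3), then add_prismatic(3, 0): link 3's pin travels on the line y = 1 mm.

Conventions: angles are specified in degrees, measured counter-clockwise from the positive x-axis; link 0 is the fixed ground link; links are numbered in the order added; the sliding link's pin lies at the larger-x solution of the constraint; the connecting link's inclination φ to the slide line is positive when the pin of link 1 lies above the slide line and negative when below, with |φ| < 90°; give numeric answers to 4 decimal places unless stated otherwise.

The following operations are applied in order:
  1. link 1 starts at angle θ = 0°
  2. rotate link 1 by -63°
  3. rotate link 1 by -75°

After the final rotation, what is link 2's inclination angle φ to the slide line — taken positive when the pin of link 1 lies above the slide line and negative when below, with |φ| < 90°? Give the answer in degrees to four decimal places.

geometry: r = 54 mm, L = 157 mm, e = 1 mm; θ starts at 0°
rotate link 1 by -63°: θ ← 0° -63° = -63°
rotate link 1 by -75°: θ ← -63° -75° = -138°
h = r sin θ − e = -36.133053 − 1 = -37.133053
sin φ = h / L = -37.133053 / 157 = -0.23651626
φ = arcsin(-0.23651626) = -13.681018°

-13.6810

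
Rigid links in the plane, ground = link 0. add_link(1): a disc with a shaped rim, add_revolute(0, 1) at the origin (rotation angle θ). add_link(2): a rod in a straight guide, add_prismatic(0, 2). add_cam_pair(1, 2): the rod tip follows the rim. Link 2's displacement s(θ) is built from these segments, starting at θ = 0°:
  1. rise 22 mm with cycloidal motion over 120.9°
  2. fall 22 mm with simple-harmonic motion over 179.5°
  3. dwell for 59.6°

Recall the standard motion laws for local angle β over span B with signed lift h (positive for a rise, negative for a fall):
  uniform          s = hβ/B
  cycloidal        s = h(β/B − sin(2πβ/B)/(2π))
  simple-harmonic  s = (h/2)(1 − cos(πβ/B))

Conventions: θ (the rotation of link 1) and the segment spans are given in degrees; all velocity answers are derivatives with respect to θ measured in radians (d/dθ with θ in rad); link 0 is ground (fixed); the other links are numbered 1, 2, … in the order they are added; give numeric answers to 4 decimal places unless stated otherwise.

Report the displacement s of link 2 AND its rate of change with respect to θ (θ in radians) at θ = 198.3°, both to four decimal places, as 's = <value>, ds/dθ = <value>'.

segment 1 (0° to 120.9°, cycloidal, h = 22) is passed completely: s = 0.0000 + (22) = 22.0000
θ = 198.3° falls in segment 2 (120.9° to 300.4°, simple-harmonic, h = -22): β = 198.3 − 120.9 = 77.4°, B = 179.5°; Δs = -22/2·(1 − cos(π·0.4312)) = -8.6408; s = 22.0000 − 8.6408 = 13.3592
velocity in seg [120.9°–300.4°] (simple-harmonic), θ in radians: β = 77.4° = 1.3509 rad, B = 179.5° = 3.1329 rad; ds/dθ = (πh/(2B)) sin(πβ/B) = (π·(-22)/(2·3.1329)) sin(π·0.4312) = -10.773965 mm/rad

s = 13.3592, ds/dθ = -10.7740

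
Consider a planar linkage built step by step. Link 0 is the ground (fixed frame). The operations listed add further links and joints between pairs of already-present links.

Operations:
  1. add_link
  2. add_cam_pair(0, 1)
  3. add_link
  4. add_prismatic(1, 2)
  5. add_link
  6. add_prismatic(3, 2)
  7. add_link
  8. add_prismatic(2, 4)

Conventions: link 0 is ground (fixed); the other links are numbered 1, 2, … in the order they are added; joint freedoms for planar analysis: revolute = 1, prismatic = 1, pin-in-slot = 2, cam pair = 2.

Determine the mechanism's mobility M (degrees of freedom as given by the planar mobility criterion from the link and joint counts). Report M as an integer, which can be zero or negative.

ground; <1,0,0>
#1 <2,0,0>
C:0↔1 J2 <2,0,1>
#2 <3,0,1>
P:1↔2 J1 <3,1,1>
#3 <4,1,1>
P:3↔2 J1 <4,2,1>
#4 <5,2,1>
P:2↔4 J1 <5,3,1>
3×4 − 2×3 − 1×1 = 5

M = 5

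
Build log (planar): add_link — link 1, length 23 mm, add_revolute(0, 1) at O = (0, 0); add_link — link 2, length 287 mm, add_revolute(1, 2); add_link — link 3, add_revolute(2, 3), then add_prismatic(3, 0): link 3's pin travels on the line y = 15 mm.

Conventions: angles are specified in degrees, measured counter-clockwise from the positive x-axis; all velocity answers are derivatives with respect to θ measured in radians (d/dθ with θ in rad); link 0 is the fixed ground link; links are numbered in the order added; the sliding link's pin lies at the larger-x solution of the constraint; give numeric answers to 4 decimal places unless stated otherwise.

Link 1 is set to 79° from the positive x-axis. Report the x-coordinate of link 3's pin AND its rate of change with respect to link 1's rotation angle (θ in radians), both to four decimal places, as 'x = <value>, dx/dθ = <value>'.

geometry: r = 23 mm, L = 287 mm, e = 15 mm
crank pin P = (r cos θ, r sin θ) = (4.388607, 22.577425)
h = r sin θ − e = 22.577425 − 15 = 7.577425
x = r cos θ + √(L² − h²) = 4.388607 + 286.899952 = 291.288559
dx/dθ = −r sin θ − h·r cos θ/√(L² − h²) (θ in radians; h = 7.577425) = -22.693334

x = 291.2886, dx/dθ = -22.6933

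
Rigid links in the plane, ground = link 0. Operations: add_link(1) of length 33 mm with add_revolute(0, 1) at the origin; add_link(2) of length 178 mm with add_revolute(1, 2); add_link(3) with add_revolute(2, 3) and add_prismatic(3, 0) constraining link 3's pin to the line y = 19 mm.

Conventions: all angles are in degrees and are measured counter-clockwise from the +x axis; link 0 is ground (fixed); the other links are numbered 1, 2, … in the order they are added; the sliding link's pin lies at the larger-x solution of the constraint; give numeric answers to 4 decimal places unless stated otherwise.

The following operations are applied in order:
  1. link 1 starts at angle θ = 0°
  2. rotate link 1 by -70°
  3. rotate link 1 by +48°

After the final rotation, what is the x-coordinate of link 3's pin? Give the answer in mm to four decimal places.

geometry: r = 33 mm, L = 178 mm, e = 19 mm; θ starts at 0°
rotate link 1 by -70°: θ ← 0° -70° = -70°
rotate link 1 by +48°: θ ← -70° +48° = -22°
crank pin P = (r cos θ, r sin θ) = (30.597067, -12.362018)
h = r sin θ − e = -12.362018 − 19 = -31.362018
x = r cos θ + √(L² − h²) = 30.597067 + 175.215364 = 205.812431

205.8124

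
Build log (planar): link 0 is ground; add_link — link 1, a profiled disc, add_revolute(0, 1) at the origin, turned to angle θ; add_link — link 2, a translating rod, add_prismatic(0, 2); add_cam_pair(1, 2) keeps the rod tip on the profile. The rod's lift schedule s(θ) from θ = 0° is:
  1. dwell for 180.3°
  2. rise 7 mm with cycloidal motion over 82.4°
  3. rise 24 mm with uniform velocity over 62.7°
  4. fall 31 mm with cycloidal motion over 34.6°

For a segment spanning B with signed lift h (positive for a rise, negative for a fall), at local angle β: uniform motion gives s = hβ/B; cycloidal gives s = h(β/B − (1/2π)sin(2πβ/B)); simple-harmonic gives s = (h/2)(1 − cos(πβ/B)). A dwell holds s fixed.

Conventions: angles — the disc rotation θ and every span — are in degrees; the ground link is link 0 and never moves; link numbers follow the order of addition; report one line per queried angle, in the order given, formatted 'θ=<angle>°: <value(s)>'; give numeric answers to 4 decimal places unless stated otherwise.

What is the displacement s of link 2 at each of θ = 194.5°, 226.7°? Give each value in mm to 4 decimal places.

seg 1 [0°–180.3°] dwell: s stays 0.0000
seg 2 [180.3°–262.7°] cycloidal, h=7: θ=194.5° here. β=14.2, B=82.4. 7·(0.1723 − sin(2π·0.1723)/(2π)) = 0.2223 → s = 0.2223
seg 2 [180.3°–262.7°] cycloidal, h=7: θ=226.7° here. β=46.4, B=82.4. 7·(0.5631 − sin(2π·0.5631)/(2π)) = 4.3720 → s = 4.3720

θ=194.5°: 0.2223
θ=226.7°: 4.3720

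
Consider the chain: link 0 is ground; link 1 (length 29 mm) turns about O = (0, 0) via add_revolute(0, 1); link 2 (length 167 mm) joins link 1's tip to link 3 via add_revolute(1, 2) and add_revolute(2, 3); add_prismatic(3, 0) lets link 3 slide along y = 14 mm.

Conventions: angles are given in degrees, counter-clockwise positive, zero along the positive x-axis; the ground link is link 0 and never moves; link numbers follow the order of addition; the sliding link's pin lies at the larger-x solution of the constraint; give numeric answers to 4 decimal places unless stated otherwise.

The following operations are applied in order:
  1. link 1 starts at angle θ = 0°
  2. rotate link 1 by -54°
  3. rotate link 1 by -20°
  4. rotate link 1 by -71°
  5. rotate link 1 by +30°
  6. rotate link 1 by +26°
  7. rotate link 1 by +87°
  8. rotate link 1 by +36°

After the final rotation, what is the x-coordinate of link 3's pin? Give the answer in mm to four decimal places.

geometry: r = 29 mm, L = 167 mm, e = 14 mm; θ starts at 0°
rotate link 1 by -54°: θ ← 0° -54° = -54°
rotate link 1 by -20°: θ ← -54° -20° = -74°
rotate link 1 by -71°: θ ← -74° -71° = -145°
rotate link 1 by +30°: θ ← -145° +30° = -115°
rotate link 1 by +26°: θ ← -115° +26° = -89°
rotate link 1 by +87°: θ ← -89° +87° = -2°
rotate link 1 by +36°: θ ← -2° +36° = 34°
crank pin P = (r cos θ, r sin θ) = (24.042090, 16.216594)
h = r sin θ − e = 16.216594 − 14 = 2.216594
x = r cos θ + √(L² − h²) = 24.042090 + 166.985289 = 191.027379

191.0274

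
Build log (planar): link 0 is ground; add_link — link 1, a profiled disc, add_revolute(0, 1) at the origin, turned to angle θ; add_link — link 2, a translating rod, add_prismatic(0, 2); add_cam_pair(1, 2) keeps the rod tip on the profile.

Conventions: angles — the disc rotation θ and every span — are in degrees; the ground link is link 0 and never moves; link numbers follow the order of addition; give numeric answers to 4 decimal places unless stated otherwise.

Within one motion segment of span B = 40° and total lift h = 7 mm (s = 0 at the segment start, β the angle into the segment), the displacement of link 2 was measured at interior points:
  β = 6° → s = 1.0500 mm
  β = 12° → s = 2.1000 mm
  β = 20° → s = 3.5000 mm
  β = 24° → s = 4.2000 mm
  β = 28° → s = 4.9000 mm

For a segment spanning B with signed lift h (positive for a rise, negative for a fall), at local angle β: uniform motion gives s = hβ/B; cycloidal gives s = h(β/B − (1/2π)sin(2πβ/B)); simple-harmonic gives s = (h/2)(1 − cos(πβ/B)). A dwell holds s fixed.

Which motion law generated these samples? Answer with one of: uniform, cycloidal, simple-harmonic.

candidates at β/B = r: uniform s = h·r (linear in β); cycloidal s = h·(r − sin(2πr)/(2π)); simple-harmonic s = (h/2)(1 − cos(πr))
β=6°: printed 1.0500 | uniform 1.0500, cycloidal 0.1487, simple-harmonic 0.3815
β=12°: printed 2.1000 | uniform 2.1000, cycloidal 1.0404, simple-harmonic 1.4428
β=20°: printed 3.5000 | uniform 3.5000, cycloidal 3.5000, simple-harmonic 3.5000
β=24°: printed 4.2000 | uniform 4.2000, cycloidal 4.8548, simple-harmonic 4.5816
β=28°: printed 4.9000 | uniform 4.9000, cycloidal 5.9596, simple-harmonic 5.5572
only one law matches every sample → uniform

uniform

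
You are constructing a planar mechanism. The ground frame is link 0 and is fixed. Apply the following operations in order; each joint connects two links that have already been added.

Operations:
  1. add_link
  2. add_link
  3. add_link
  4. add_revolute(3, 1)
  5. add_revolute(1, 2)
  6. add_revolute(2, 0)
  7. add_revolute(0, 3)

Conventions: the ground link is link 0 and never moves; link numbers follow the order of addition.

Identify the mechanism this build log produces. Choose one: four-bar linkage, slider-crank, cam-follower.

links: 4 (incl. ground); joints: 4 revolute, 0 prismatic, 0 higher (cam) pair, forming one closed loop
4 links in a single 4R loop → four-bar linkage

four-bar linkage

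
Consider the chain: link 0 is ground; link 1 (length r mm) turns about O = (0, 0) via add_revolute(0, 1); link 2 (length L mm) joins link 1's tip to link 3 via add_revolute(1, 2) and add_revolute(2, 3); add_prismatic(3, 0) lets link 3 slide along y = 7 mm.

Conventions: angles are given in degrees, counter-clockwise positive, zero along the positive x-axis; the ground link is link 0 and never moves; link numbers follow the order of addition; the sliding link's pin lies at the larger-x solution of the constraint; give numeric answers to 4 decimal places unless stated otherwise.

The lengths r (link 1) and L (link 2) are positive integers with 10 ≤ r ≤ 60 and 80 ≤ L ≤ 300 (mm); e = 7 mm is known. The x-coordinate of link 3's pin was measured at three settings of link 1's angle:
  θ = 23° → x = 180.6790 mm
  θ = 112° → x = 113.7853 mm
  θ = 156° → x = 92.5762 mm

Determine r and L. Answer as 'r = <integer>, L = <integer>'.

constraint per measurement: (x − r cos θ)² + (r sin θ − e)² = L²
subtracting the θ₁ and θ₂ equations cancels the r² and L² terms:
r = (x₁² − x₂²) / (2[(x₁cos θ₁ + e sin θ₁) − (x₂cos θ₂ + e sin θ₂)]) = 48.0000 → r = 48
L² = (x₁ − r cos θ₁)² + (r sin θ₁ − e)² = 18769.0037 → L = 137.0000 → L = 137
check at θ₃=156°: x = 92.5762 (printed 92.5762) ✓

r = 48, L = 137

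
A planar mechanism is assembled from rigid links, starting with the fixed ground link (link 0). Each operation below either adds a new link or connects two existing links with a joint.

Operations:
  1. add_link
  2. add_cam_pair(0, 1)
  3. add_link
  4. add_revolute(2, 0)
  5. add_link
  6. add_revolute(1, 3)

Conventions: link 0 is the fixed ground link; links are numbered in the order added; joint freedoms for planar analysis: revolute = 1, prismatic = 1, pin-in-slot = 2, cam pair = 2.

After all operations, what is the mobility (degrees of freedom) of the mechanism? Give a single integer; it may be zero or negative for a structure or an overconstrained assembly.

ground; <1,0,0>
#1 <2,0,0>
C:0↔1 J2 <2,0,1>
#2 <3,0,1>
R:2↔0 J1 <3,1,1>
#3 <4,1,1>
R:1↔3 J1 <4,2,1>
3×3 − 2×2 − 1×1 = 4

M = 4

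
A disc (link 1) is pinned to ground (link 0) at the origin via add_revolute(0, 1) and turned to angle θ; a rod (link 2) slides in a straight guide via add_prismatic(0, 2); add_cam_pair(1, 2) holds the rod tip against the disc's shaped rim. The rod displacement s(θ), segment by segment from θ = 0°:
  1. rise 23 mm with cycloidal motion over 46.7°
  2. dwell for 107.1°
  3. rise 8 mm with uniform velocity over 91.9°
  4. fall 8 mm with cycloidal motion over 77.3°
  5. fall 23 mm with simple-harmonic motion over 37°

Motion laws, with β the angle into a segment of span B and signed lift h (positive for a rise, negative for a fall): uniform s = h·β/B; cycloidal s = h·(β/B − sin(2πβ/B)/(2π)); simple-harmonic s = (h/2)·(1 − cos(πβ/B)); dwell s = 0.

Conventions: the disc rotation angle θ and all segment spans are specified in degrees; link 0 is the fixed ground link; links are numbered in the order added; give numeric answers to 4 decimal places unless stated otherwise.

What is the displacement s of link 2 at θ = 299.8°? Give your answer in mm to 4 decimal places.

segment 1 (0° to 46.7°, cycloidal, h = 23) is passed completely: s = 0.0000 + (23) = 23.0000
segment 2 (46.7° to 153.8°, dwell): s unchanged at 23.0000
segment 3 (153.8° to 245.7°, uniform, h = 8) is passed completely: s = 23.0000 + (8) = 31.0000
θ = 299.8° falls in segment 4 (245.7° to 323°, cycloidal, h = -8): β = 299.8 − 245.7 = 54.1°, B = 77.3°; Δs = -8·(0.6999 − sin(2π·0.6999)/(2π)) = -6.8096; s = 31.0000 − 6.8096 = 24.1904

24.1904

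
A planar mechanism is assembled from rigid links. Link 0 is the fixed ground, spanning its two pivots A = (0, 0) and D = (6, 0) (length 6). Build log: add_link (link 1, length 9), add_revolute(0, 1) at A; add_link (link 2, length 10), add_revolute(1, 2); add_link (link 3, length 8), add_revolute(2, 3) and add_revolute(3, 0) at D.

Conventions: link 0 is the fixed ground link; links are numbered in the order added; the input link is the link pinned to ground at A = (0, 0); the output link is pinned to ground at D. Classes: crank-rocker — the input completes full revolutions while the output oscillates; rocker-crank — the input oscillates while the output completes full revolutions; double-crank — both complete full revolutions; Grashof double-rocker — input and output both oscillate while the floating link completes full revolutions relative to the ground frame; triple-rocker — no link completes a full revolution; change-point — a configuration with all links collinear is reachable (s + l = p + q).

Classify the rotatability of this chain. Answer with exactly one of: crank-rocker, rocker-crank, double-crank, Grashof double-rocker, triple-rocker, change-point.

lengths: ground=6, input=9, coupler=10, output=8
sorted: s=6 (shortest), l=10 (longest), p+q=17
s + l = 16 vs p + q = 17
s + l < p + q (Grashof) with shortest = ground link → double-crank

double-crank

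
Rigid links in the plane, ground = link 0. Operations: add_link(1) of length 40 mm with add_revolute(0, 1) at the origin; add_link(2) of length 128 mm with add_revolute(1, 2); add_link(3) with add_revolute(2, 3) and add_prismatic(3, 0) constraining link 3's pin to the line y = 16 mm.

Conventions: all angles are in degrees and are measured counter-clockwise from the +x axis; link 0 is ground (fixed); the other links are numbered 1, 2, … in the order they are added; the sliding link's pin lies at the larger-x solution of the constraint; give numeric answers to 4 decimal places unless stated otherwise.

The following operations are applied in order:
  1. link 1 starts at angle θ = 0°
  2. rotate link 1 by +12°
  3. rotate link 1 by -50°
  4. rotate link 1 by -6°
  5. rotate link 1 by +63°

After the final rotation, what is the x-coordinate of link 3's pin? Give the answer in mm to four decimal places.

geometry: r = 40 mm, L = 128 mm, e = 16 mm; θ starts at 0°
rotate link 1 by +12°: θ ← 0° +12° = 12°
rotate link 1 by -50°: θ ← 12° -50° = -38°
rotate link 1 by -6°: θ ← -38° -6° = -44°
rotate link 1 by +63°: θ ← -44° +63° = 19°
crank pin P = (r cos θ, r sin θ) = (37.820743, 13.022726)
h = r sin θ − e = 13.022726 − 16 = -2.977274
x = r cos θ + √(L² − h²) = 37.820743 + 127.965370 = 165.786113

165.7861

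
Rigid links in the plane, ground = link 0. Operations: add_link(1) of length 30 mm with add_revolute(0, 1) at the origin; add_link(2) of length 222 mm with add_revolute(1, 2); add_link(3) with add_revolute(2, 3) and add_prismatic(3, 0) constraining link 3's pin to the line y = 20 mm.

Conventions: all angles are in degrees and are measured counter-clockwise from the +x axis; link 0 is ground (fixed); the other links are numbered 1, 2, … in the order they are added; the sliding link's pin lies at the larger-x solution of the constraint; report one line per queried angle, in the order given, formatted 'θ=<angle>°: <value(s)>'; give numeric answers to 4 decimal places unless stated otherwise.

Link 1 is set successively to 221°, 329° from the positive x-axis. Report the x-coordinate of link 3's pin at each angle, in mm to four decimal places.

geometry: r = 30 mm, L = 222 mm, e = 20 mm
θ=221°: crank pin P = (r cos θ, r sin θ) = (-22.641287, -19.681771)
θ=221°: h = r sin θ − e = -19.681771 − 20 = -39.681771
θ=221°: x = r cos θ + √(L² − h²) = -22.641287 + 218.424717 = 195.783430
θ=329°: crank pin P = (r cos θ, r sin θ) = (25.715019, -15.451142)
θ=329°: h = r sin θ − e = -15.451142 − 20 = -35.451142
θ=329°: x = r cos θ + √(L² − h²) = 25.715019 + 219.151127 = 244.866146

θ=221°: 195.7834
θ=329°: 244.8661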